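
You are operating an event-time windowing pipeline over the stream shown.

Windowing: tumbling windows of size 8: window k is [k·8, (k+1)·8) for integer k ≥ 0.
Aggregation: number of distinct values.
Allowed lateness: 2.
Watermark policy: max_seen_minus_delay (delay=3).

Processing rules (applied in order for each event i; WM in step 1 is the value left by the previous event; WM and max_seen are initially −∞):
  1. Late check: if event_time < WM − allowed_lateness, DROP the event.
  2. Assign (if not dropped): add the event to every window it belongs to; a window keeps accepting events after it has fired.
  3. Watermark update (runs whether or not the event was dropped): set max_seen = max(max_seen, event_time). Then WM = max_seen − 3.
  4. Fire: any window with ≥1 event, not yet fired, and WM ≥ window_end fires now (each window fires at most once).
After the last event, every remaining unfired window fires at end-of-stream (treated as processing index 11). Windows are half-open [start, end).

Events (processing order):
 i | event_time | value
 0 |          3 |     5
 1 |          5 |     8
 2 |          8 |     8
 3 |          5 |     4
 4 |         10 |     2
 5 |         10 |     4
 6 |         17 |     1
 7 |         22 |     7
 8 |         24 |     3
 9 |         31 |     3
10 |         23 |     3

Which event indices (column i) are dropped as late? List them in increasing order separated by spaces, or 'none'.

10

i=0 t=3 v=5: → [0,8); WM=0
i=1 t=5 v=8: → [0,8); WM=2
i=2 t=8 v=8: → [8,16); WM=5
i=3 t=5 v=4: → [0,8); WM=5
i=4 t=10 v=2: → [8,16); WM=7
i=5 t=10 v=4: → [8,16); WM=7
i=6 t=17 v=1: → [16,24); WM=14; [0,8) fires=3
i=7 t=22 v=7: → [16,24); WM=19; [8,16) fires=3
i=8 t=24 v=3: → [24,32); WM=21
i=9 t=31 v=3: → [24,32); WM=28; [16,24) fires=2
i=10 t=23 v=3: DROP (t<28-2); WM=28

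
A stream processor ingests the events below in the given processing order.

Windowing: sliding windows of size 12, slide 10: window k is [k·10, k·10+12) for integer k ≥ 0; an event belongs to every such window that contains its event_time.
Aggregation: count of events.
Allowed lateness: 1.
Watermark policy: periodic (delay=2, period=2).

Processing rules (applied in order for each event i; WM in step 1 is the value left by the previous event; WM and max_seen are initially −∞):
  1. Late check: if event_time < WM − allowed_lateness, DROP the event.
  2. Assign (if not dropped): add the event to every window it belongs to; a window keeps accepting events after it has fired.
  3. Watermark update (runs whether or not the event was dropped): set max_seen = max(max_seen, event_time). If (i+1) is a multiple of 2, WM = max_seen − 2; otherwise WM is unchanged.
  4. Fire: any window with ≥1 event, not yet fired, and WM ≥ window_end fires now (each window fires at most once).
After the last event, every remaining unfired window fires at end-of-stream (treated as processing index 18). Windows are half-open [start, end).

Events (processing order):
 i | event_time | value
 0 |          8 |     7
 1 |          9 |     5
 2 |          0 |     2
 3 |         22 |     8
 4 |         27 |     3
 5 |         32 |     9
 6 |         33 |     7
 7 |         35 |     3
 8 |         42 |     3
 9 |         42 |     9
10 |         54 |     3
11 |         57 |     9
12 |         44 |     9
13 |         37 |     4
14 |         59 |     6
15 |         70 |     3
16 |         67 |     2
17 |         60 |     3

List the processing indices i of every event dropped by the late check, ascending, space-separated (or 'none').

2 12 13 17

i=0 t=8 v=7: → [0,12); WM=−∞
i=1 t=9 v=5: → [0,12); WM=7
i=2 t=0 v=2: DROP (t<7-1); WM=7
i=3 t=22 v=8: → [20,32); WM=20; [0,12) fires=2
i=4 t=27 v=3: → [20,32); WM=20
i=5 t=32 v=9: → [30,42); WM=30
i=6 t=33 v=7: → [30,42); WM=30
i=7 t=35 v=3: → [30,42); WM=33; [20,32) fires=2
i=8 t=42 v=3: → [40,52); WM=33
i=9 t=42 v=9: → [40,52); WM=40
i=10 t=54 v=3: → [50,62); WM=40
i=11 t=57 v=9: → [50,62); WM=55; [30,42) fires=3 [40,52) fires=2
i=12 t=44 v=9: DROP (t<55-1); WM=55
i=13 t=37 v=4: DROP (t<55-1); WM=55
i=14 t=59 v=6: → [50,62); WM=55
i=15 t=70 v=3: → [70,82),[60,72); WM=68; [50,62) fires=3
i=16 t=67 v=2: → [60,72); WM=68
i=17 t=60 v=3: DROP (t<68-1); WM=68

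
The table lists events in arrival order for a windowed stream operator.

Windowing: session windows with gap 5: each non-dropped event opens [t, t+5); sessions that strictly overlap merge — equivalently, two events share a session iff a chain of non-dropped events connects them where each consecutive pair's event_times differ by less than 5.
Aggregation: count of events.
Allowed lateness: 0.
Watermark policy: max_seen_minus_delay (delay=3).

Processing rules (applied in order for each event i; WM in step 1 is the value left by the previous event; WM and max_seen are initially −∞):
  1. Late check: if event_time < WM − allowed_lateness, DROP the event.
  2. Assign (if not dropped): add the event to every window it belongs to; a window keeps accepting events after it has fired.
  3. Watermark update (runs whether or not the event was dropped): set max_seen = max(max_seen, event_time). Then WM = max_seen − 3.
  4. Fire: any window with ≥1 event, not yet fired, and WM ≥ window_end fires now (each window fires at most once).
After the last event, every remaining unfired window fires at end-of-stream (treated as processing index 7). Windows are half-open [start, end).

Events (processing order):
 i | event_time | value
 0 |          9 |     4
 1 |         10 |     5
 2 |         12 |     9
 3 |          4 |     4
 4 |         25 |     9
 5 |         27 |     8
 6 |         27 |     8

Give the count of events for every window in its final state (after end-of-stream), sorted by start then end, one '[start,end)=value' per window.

i=0 t=9 v=4: → [9,14); WM=6
i=1 t=10 v=5: → [9,15); WM=7
i=2 t=12 v=9: → [9,17); WM=9
i=3 t=4 v=4: DROP (t<9-0); WM=9
i=4 t=25 v=9: → [25,30); WM=22
i=5 t=27 v=8: → [25,32); WM=24
i=6 t=27 v=8: → [25,32); WM=24

[9,17)=3 [25,32)=3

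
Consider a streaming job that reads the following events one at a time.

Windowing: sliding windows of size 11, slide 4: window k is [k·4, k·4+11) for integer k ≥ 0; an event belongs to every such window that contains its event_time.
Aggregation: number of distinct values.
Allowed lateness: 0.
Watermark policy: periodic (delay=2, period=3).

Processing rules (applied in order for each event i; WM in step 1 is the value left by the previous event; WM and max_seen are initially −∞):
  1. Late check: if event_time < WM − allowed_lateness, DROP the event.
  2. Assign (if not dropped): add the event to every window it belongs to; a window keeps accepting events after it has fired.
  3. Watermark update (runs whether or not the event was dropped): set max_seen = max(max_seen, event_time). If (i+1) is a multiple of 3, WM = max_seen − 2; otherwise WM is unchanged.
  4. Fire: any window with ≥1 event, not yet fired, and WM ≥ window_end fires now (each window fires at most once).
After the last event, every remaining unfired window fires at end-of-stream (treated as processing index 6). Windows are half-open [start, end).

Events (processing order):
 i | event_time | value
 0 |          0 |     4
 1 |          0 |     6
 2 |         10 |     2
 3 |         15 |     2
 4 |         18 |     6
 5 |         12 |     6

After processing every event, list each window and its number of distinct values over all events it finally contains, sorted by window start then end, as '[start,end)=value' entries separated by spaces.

[0,11)=3 [4,15)=2 [8,19)=2 [12,23)=2 [16,27)=1

i=0 t=0 v=4: → [0,11); WM=−∞
i=1 t=0 v=6: → [0,11); WM=−∞
i=2 t=10 v=2: → [8,19),[4,15),[0,11); WM=8
i=3 t=15 v=2: → [12,23),[8,19); WM=8
i=4 t=18 v=6: → [16,27),[12,23),[8,19); WM=8
i=5 t=12 v=6: → [12,23),[8,19),[4,15); WM=16; [0,11) fires=3 [4,15) fires=2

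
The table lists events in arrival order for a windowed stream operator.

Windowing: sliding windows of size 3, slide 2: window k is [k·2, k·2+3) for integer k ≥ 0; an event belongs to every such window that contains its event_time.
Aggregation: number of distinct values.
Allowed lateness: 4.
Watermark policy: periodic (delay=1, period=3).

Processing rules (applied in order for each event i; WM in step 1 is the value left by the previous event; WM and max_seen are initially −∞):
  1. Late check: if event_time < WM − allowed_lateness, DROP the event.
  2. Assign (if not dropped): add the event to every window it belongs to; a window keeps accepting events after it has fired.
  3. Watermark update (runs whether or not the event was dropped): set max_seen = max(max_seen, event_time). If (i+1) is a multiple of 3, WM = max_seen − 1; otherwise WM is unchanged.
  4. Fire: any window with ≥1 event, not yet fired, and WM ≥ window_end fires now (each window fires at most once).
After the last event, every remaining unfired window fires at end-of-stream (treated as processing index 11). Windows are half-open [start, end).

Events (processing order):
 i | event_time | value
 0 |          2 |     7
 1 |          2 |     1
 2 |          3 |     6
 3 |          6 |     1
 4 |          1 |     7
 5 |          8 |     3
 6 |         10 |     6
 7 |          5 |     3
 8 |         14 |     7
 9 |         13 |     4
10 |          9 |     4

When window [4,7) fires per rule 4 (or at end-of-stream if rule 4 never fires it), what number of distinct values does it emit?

1

i=0 t=2 v=7: → [2,5),[0,3); WM=−∞
i=1 t=2 v=1: → [2,5),[0,3); WM=−∞
i=2 t=3 v=6: → [2,5); WM=2
i=3 t=6 v=1: → [6,9),[4,7); WM=2
i=4 t=1 v=7: → [0,3); WM=2
i=5 t=8 v=3: → [8,11),[6,9); WM=7; [0,3) fires=2 [2,5) fires=3 [4,7) fires=1
i=6 t=10 v=6: → [10,13),[8,11); WM=7
i=7 t=5 v=3: → [4,7); WM=7
i=8 t=14 v=7: → [14,17),[12,15); WM=13; [6,9) fires=2 [8,11) fires=2 [10,13) fires=1
i=9 t=13 v=4: → [12,15); WM=13
i=10 t=9 v=4: → [8,11); WM=13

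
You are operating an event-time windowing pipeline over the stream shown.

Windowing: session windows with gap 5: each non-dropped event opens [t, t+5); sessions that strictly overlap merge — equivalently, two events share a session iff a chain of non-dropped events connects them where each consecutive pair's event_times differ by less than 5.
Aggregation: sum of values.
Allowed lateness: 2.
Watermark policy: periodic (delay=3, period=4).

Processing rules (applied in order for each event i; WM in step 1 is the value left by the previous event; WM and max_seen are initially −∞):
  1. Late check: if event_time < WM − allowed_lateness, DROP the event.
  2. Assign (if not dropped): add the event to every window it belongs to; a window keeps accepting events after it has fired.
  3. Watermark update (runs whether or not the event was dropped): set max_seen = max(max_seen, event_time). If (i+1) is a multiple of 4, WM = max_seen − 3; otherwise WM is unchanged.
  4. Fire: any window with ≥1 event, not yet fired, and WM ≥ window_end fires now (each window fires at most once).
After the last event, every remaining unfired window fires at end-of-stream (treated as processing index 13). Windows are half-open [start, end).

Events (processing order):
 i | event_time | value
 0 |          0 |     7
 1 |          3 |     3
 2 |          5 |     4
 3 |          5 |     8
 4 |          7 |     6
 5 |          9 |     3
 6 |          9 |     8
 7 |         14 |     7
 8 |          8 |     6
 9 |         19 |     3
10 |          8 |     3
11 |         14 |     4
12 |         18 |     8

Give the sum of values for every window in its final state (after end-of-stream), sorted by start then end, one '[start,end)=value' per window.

i=0 t=0 v=7: → [0,5); WM=−∞
i=1 t=3 v=3: → [0,8); WM=−∞
i=2 t=5 v=4: → [0,10); WM=−∞
i=3 t=5 v=8: → [0,10); WM=2
i=4 t=7 v=6: → [0,12); WM=2
i=5 t=9 v=3: → [0,14); WM=2
i=6 t=9 v=8: → [0,14); WM=2
i=7 t=14 v=7: → [14,19); WM=11
i=8 t=8 v=6: DROP (t<11-2); WM=11
i=9 t=19 v=3: → [19,24); WM=11
i=10 t=8 v=3: DROP (t<11-2); WM=11
i=11 t=14 v=4: → [14,19); WM=16
i=12 t=18 v=8: → [14,24); WM=16

[0,14)=39 [14,24)=22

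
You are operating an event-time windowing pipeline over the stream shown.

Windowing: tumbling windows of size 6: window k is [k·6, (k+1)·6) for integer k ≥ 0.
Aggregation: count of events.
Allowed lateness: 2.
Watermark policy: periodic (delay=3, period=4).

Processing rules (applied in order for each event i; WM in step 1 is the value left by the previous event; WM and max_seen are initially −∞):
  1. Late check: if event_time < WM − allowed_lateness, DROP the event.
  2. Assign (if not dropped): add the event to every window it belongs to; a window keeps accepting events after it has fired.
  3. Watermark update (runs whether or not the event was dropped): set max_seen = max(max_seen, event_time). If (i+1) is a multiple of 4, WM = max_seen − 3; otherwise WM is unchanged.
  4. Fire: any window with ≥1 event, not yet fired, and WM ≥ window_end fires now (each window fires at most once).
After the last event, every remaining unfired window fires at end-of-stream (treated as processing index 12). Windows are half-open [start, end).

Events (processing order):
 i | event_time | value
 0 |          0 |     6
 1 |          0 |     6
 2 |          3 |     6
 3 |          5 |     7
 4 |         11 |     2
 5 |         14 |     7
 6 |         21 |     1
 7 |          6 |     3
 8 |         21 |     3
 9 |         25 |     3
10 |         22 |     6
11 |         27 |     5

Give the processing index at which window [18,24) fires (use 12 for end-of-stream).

11

i=0 t=0 v=6: → [0,6); WM=−∞
i=1 t=0 v=6: → [0,6); WM=−∞
i=2 t=3 v=6: → [0,6); WM=−∞
i=3 t=5 v=7: → [0,6); WM=2
i=4 t=11 v=2: → [6,12); WM=2
i=5 t=14 v=7: → [12,18); WM=2
i=6 t=21 v=1: → [18,24); WM=2
i=7 t=6 v=3: → [6,12); WM=18; [0,6) fires=4 [6,12) fires=2 [12,18) fires=1
i=8 t=21 v=3: → [18,24); WM=18
i=9 t=25 v=3: → [24,30); WM=18
i=10 t=22 v=6: → [18,24); WM=18
i=11 t=27 v=5: → [24,30); WM=24; [18,24) fires=3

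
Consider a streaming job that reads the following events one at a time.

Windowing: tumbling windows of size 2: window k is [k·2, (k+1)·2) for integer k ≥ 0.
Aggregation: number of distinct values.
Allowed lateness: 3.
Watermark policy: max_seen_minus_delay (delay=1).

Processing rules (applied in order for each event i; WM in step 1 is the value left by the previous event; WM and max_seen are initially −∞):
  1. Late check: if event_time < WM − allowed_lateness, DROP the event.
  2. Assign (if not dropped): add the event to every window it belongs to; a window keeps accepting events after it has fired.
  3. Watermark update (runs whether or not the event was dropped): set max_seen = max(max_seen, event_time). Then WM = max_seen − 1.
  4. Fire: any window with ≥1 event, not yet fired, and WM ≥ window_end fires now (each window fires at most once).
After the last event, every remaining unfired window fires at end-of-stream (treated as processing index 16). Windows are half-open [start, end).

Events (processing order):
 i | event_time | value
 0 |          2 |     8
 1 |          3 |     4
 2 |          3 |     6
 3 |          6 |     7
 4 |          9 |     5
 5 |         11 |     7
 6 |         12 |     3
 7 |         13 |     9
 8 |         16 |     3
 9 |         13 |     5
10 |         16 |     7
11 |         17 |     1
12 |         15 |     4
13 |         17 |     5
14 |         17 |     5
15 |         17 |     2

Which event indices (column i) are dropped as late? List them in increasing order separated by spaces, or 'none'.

i=0 t=2 v=8: → [2,4); WM=1
i=1 t=3 v=4: → [2,4); WM=2
i=2 t=3 v=6: → [2,4); WM=2
i=3 t=6 v=7: → [6,8); WM=5; [2,4) fires=3
i=4 t=9 v=5: → [8,10); WM=8; [6,8) fires=1
i=5 t=11 v=7: → [10,12); WM=10; [8,10) fires=1
i=6 t=12 v=3: → [12,14); WM=11
i=7 t=13 v=9: → [12,14); WM=12; [10,12) fires=1
i=8 t=16 v=3: → [16,18); WM=15; [12,14) fires=2
i=9 t=13 v=5: → [12,14); WM=15
i=10 t=16 v=7: → [16,18); WM=15
i=11 t=17 v=1: → [16,18); WM=16
i=12 t=15 v=4: → [14,16); WM=16; [14,16) fires=1
i=13 t=17 v=5: → [16,18); WM=16
i=14 t=17 v=5: → [16,18); WM=16
i=15 t=17 v=2: → [16,18); WM=16

none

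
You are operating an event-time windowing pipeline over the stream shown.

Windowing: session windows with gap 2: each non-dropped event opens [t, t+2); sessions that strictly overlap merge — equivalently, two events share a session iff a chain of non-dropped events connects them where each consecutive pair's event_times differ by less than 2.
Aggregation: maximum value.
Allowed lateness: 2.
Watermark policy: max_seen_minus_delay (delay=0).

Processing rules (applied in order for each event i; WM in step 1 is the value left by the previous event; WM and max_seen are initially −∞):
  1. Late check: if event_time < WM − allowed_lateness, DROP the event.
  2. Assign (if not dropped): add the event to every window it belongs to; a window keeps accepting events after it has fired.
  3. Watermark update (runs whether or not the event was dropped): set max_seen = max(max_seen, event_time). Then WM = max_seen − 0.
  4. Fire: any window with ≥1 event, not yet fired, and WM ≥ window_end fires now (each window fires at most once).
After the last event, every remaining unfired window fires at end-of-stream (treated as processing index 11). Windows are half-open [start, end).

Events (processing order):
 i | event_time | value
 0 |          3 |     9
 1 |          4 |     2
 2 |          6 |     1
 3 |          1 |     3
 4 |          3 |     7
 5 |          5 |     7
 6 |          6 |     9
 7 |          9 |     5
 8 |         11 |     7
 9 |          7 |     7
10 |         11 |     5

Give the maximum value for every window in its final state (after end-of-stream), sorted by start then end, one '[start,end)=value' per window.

[3,8)=9 [9,11)=5 [11,13)=7

i=0 t=3 v=9: → [3,5); WM=3
i=1 t=4 v=2: → [3,6); WM=4
i=2 t=6 v=1: → [6,8); WM=6
i=3 t=1 v=3: DROP (t<6-2); WM=6
i=4 t=3 v=7: DROP (t<6-2); WM=6
i=5 t=5 v=7: → [3,8); WM=6
i=6 t=6 v=9: → [3,8); WM=6
i=7 t=9 v=5: → [9,11); WM=9
i=8 t=11 v=7: → [11,13); WM=11
i=9 t=7 v=7: DROP (t<11-2); WM=11
i=10 t=11 v=5: → [11,13); WM=11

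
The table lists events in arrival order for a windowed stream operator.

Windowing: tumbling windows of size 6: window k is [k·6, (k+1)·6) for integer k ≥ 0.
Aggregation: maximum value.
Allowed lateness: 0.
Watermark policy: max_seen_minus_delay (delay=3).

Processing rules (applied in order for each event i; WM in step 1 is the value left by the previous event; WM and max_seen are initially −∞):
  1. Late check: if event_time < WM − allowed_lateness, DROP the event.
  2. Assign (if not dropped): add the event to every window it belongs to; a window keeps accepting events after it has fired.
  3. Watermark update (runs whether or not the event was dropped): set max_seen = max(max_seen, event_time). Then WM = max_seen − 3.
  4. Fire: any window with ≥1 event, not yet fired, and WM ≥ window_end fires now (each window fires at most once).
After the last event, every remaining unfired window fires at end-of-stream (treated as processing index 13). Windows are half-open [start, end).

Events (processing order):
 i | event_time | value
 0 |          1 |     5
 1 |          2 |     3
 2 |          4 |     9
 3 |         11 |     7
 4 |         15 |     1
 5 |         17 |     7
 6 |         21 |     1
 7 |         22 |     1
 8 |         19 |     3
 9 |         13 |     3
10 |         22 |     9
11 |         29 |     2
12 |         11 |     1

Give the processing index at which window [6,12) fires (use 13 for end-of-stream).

4

i=0 t=1 v=5: → [0,6); WM=-2
i=1 t=2 v=3: → [0,6); WM=-1
i=2 t=4 v=9: → [0,6); WM=1
i=3 t=11 v=7: → [6,12); WM=8; [0,6) fires=9
i=4 t=15 v=1: → [12,18); WM=12; [6,12) fires=7
i=5 t=17 v=7: → [12,18); WM=14
i=6 t=21 v=1: → [18,24); WM=18; [12,18) fires=7
i=7 t=22 v=1: → [18,24); WM=19
i=8 t=19 v=3: → [18,24); WM=19
i=9 t=13 v=3: DROP (t<19-0); WM=19
i=10 t=22 v=9: → [18,24); WM=19
i=11 t=29 v=2: → [24,30); WM=26; [18,24) fires=9
i=12 t=11 v=1: DROP (t<26-0); WM=26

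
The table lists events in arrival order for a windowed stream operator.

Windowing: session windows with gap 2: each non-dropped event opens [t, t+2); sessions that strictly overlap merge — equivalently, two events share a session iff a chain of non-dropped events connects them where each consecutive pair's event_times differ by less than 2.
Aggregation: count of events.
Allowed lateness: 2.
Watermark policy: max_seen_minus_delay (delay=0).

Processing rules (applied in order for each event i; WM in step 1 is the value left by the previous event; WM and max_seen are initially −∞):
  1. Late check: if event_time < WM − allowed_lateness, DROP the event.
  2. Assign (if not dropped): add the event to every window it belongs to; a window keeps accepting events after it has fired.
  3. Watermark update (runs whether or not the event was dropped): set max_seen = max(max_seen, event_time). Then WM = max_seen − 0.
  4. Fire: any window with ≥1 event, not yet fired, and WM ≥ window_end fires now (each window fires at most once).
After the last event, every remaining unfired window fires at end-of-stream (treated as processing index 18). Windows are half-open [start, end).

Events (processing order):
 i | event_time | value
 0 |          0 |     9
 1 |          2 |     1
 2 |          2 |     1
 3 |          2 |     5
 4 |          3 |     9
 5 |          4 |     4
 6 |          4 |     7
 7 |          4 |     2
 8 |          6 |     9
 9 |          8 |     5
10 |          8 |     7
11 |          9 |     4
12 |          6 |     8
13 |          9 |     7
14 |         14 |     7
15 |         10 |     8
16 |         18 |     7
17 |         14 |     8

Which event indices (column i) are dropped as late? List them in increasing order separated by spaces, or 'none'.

12 15 17

i=0 t=0 v=9: → [0,2); WM=0
i=1 t=2 v=1: → [2,4); WM=2
i=2 t=2 v=1: → [2,4); WM=2
i=3 t=2 v=5: → [2,4); WM=2
i=4 t=3 v=9: → [2,5); WM=3
i=5 t=4 v=4: → [2,6); WM=4
i=6 t=4 v=7: → [2,6); WM=4
i=7 t=4 v=2: → [2,6); WM=4
i=8 t=6 v=9: → [6,8); WM=6
i=9 t=8 v=5: → [8,10); WM=8
i=10 t=8 v=7: → [8,10); WM=8
i=11 t=9 v=4: → [8,11); WM=9
i=12 t=6 v=8: DROP (t<9-2); WM=9
i=13 t=9 v=7: → [8,11); WM=9
i=14 t=14 v=7: → [14,16); WM=14
i=15 t=10 v=8: DROP (t<14-2); WM=14
i=16 t=18 v=7: → [18,20); WM=18
i=17 t=14 v=8: DROP (t<18-2); WM=18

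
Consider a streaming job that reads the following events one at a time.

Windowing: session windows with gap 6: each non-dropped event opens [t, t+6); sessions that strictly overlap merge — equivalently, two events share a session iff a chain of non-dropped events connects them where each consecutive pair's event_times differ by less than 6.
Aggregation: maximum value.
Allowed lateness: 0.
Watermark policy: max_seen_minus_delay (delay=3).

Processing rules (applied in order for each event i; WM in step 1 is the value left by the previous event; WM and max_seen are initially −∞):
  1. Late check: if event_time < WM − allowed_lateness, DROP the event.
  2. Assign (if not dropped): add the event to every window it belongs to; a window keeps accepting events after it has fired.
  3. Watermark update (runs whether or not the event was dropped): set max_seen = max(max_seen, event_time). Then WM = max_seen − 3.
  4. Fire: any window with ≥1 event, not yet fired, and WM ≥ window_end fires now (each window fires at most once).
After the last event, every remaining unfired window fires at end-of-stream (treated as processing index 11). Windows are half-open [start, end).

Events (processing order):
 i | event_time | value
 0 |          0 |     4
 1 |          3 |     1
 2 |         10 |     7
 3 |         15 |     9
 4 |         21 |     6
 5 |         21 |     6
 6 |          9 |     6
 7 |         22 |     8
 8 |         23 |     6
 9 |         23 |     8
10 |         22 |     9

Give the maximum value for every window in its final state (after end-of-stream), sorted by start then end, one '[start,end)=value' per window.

i=0 t=0 v=4: → [0,6); WM=-3
i=1 t=3 v=1: → [0,9); WM=0
i=2 t=10 v=7: → [10,16); WM=7
i=3 t=15 v=9: → [10,21); WM=12
i=4 t=21 v=6: → [21,27); WM=18
i=5 t=21 v=6: → [21,27); WM=18
i=6 t=9 v=6: DROP (t<18-0); WM=18
i=7 t=22 v=8: → [21,28); WM=19
i=8 t=23 v=6: → [21,29); WM=20
i=9 t=23 v=8: → [21,29); WM=20
i=10 t=22 v=9: → [21,29); WM=20

[0,9)=4 [10,21)=9 [21,29)=9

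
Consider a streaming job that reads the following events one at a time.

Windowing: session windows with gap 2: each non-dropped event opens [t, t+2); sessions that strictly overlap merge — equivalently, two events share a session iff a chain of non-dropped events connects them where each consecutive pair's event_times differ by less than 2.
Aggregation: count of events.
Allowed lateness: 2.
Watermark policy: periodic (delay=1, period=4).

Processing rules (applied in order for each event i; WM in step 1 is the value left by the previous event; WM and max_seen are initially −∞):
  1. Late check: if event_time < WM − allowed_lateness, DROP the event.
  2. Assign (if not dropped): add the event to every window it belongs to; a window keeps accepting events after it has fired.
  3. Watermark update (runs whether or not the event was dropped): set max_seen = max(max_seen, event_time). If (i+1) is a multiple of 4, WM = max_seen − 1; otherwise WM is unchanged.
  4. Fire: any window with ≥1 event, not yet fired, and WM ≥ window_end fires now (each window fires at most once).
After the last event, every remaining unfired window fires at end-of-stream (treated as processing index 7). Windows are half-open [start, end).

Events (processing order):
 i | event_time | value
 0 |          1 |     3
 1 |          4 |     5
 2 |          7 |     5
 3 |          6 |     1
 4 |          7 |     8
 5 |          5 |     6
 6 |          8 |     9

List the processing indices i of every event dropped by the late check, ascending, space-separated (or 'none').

none

i=0 t=1 v=3: → [1,3); WM=−∞
i=1 t=4 v=5: → [4,6); WM=−∞
i=2 t=7 v=5: → [7,9); WM=−∞
i=3 t=6 v=1: → [6,9); WM=6
i=4 t=7 v=8: → [6,9); WM=6
i=5 t=5 v=6: → [4,9); WM=6
i=6 t=8 v=9: → [4,10); WM=6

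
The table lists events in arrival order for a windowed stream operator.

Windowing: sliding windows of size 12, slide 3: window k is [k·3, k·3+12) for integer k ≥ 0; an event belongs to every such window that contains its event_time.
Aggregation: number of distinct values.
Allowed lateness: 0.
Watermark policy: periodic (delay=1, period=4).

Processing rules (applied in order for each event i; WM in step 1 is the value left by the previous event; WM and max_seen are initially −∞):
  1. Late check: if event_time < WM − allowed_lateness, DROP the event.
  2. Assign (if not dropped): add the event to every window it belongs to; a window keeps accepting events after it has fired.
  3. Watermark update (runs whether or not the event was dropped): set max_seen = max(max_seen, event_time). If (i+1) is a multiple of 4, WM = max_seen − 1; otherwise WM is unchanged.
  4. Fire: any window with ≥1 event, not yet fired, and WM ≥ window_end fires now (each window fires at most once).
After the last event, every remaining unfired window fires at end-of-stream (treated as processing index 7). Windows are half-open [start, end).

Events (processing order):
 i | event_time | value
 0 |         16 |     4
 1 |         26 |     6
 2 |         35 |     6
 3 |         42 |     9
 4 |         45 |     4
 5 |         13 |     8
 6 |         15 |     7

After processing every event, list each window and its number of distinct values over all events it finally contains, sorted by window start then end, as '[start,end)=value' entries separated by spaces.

[6,18)=1 [9,21)=1 [12,24)=1 [15,27)=2 [18,30)=1 [21,33)=1 [24,36)=1 [27,39)=1 [30,42)=1 [33,45)=2 [36,48)=2 [39,51)=2 [42,54)=2 [45,57)=1

i=0 t=16 v=4: → [15,27),[12,24),[9,21),[6,18); WM=−∞
i=1 t=26 v=6: → [24,36),[21,33),[18,30),[15,27); WM=−∞
i=2 t=35 v=6: → [33,45),[30,42),[27,39),[24,36); WM=−∞
i=3 t=42 v=9: → [42,54),[39,51),[36,48),[33,45); WM=41; [6,18) fires=1 [9,21) fires=1 [12,24) fires=1 [15,27) fires=2 [18,30) fires=1 [21,33) fires=1 [24,36) fires=1 [27,39) fires=1
i=4 t=45 v=4: → [45,57),[42,54),[39,51),[36,48); WM=41
i=5 t=13 v=8: DROP (t<41-0); WM=41
i=6 t=15 v=7: DROP (t<41-0); WM=41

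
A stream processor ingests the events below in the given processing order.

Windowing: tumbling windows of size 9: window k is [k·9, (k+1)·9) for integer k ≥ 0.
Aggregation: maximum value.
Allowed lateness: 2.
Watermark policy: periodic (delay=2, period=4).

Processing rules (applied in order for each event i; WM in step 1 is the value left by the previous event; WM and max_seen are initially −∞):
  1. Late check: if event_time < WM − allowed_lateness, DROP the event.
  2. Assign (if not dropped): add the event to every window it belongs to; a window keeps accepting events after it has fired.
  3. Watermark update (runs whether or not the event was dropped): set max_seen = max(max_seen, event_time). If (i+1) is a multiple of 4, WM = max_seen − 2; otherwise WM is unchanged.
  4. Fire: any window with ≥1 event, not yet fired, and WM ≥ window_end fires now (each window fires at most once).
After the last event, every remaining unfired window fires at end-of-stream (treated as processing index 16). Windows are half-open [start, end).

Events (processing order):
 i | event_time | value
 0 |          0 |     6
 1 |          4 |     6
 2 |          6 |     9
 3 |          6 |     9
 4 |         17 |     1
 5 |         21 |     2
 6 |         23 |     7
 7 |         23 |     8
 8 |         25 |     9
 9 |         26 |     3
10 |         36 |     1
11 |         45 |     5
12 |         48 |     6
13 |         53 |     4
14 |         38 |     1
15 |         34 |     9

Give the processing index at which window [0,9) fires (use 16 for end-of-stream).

i=0 t=0 v=6: → [0,9); WM=−∞
i=1 t=4 v=6: → [0,9); WM=−∞
i=2 t=6 v=9: → [0,9); WM=−∞
i=3 t=6 v=9: → [0,9); WM=4
i=4 t=17 v=1: → [9,18); WM=4
i=5 t=21 v=2: → [18,27); WM=4
i=6 t=23 v=7: → [18,27); WM=4
i=7 t=23 v=8: → [18,27); WM=21; [0,9) fires=9 [9,18) fires=1
i=8 t=25 v=9: → [18,27); WM=21
i=9 t=26 v=3: → [18,27); WM=21
i=10 t=36 v=1: → [36,45); WM=21
i=11 t=45 v=5: → [45,54); WM=43; [18,27) fires=9
i=12 t=48 v=6: → [45,54); WM=43
i=13 t=53 v=4: → [45,54); WM=43
i=14 t=38 v=1: DROP (t<43-2); WM=43
i=15 t=34 v=9: DROP (t<43-2); WM=51; [36,45) fires=1

7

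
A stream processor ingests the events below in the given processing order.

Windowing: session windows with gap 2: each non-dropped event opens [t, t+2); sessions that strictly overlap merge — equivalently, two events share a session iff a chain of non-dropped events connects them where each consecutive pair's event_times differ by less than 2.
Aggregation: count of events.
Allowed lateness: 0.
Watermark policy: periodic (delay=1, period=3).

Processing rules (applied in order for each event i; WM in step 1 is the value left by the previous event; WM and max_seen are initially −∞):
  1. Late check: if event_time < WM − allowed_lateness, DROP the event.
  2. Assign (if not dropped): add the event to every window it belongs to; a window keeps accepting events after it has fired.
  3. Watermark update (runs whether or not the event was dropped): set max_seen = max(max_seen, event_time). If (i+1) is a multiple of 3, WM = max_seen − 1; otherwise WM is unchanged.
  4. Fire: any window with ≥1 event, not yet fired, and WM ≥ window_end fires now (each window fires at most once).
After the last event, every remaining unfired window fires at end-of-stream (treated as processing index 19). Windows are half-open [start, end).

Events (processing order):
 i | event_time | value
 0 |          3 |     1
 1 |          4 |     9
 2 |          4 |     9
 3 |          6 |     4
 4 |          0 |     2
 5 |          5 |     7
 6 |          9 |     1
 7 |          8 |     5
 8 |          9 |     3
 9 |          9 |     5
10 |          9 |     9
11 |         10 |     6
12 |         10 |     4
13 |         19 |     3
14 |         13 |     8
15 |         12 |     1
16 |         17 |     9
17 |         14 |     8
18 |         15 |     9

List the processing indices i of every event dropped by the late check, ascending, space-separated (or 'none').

4 15 16 17 18

i=0 t=3 v=1: → [3,5); WM=−∞
i=1 t=4 v=9: → [3,6); WM=−∞
i=2 t=4 v=9: → [3,6); WM=3
i=3 t=6 v=4: → [6,8); WM=3
i=4 t=0 v=2: DROP (t<3-0); WM=3
i=5 t=5 v=7: → [3,8); WM=5
i=6 t=9 v=1: → [9,11); WM=5
i=7 t=8 v=5: → [8,11); WM=5
i=8 t=9 v=3: → [8,11); WM=8
i=9 t=9 v=5: → [8,11); WM=8
i=10 t=9 v=9: → [8,11); WM=8
i=11 t=10 v=6: → [8,12); WM=9
i=12 t=10 v=4: → [8,12); WM=9
i=13 t=19 v=3: → [19,21); WM=9
i=14 t=13 v=8: → [13,15); WM=18
i=15 t=12 v=1: DROP (t<18-0); WM=18
i=16 t=17 v=9: DROP (t<18-0); WM=18
i=17 t=14 v=8: DROP (t<18-0); WM=18
i=18 t=15 v=9: DROP (t<18-0); WM=18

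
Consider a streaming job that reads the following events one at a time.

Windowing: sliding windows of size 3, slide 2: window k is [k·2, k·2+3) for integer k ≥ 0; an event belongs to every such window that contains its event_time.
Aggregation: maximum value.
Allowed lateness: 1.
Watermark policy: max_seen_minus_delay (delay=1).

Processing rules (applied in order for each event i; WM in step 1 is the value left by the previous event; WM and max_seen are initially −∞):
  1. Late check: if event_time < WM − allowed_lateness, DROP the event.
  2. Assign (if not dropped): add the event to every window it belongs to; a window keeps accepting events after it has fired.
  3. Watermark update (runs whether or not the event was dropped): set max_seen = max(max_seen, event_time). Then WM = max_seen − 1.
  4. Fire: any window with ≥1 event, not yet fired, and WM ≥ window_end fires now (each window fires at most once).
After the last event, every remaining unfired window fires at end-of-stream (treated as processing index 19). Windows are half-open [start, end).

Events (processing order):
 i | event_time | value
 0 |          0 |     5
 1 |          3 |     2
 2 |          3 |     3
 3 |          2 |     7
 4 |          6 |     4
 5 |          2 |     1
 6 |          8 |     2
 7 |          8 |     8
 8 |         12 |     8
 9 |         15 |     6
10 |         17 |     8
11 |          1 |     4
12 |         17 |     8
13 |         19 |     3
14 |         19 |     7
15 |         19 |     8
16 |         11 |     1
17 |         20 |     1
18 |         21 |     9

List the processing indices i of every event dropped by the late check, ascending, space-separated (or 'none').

5 11 16

i=0 t=0 v=5: → [0,3); WM=-1
i=1 t=3 v=2: → [2,5); WM=2
i=2 t=3 v=3: → [2,5); WM=2
i=3 t=2 v=7: → [2,5),[0,3); WM=2
i=4 t=6 v=4: → [6,9),[4,7); WM=5; [0,3) fires=7 [2,5) fires=7
i=5 t=2 v=1: DROP (t<5-1); WM=5
i=6 t=8 v=2: → [8,11),[6,9); WM=7; [4,7) fires=4
i=7 t=8 v=8: → [8,11),[6,9); WM=7
i=8 t=12 v=8: → [12,15),[10,13); WM=11; [6,9) fires=8 [8,11) fires=8
i=9 t=15 v=6: → [14,17); WM=14; [10,13) fires=8
i=10 t=17 v=8: → [16,19); WM=16; [12,15) fires=8
i=11 t=1 v=4: DROP (t<16-1); WM=16
i=12 t=17 v=8: → [16,19); WM=16
i=13 t=19 v=3: → [18,21); WM=18; [14,17) fires=6
i=14 t=19 v=7: → [18,21); WM=18
i=15 t=19 v=8: → [18,21); WM=18
i=16 t=11 v=1: DROP (t<18-1); WM=18
i=17 t=20 v=1: → [20,23),[18,21); WM=19; [16,19) fires=8
i=18 t=21 v=9: → [20,23); WM=20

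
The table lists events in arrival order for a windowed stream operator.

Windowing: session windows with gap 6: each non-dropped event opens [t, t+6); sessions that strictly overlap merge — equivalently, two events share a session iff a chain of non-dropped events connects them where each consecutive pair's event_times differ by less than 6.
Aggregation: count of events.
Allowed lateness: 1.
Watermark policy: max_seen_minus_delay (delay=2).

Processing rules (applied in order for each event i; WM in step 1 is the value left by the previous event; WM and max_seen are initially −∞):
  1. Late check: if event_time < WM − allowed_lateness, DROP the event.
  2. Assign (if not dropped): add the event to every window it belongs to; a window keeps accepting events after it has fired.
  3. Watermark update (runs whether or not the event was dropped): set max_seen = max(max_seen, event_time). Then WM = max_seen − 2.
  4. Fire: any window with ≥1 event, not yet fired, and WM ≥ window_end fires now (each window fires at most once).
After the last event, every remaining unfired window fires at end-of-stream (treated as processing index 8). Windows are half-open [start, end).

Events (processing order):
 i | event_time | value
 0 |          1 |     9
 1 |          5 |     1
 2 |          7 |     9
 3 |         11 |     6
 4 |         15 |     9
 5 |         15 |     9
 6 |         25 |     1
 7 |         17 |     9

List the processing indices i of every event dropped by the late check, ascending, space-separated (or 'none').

i=0 t=1 v=9: → [1,7); WM=-1
i=1 t=5 v=1: → [1,11); WM=3
i=2 t=7 v=9: → [1,13); WM=5
i=3 t=11 v=6: → [1,17); WM=9
i=4 t=15 v=9: → [1,21); WM=13
i=5 t=15 v=9: → [1,21); WM=13
i=6 t=25 v=1: → [25,31); WM=23
i=7 t=17 v=9: DROP (t<23-1); WM=23

7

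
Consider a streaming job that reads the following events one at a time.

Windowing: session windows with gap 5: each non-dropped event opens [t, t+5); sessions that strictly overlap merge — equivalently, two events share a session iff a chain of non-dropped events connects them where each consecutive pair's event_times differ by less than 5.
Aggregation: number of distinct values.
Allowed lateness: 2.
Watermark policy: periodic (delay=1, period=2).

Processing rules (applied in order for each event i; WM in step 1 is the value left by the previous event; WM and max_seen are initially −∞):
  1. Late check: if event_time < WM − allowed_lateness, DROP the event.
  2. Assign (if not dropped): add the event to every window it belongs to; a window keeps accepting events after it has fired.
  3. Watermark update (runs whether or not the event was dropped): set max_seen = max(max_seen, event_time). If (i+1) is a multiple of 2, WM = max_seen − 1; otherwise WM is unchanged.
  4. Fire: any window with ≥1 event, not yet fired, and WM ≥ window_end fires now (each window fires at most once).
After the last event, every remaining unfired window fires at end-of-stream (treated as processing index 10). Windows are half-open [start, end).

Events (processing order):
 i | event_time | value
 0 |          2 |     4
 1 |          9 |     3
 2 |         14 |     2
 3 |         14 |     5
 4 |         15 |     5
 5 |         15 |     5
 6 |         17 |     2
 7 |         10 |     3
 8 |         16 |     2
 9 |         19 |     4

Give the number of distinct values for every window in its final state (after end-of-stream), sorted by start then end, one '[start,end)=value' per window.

i=0 t=2 v=4: → [2,7); WM=−∞
i=1 t=9 v=3: → [9,14); WM=8
i=2 t=14 v=2: → [14,19); WM=8
i=3 t=14 v=5: → [14,19); WM=13
i=4 t=15 v=5: → [14,20); WM=13
i=5 t=15 v=5: → [14,20); WM=14
i=6 t=17 v=2: → [14,22); WM=14
i=7 t=10 v=3: DROP (t<14-2); WM=16
i=8 t=16 v=2: → [14,22); WM=16
i=9 t=19 v=4: → [14,24); WM=18

[2,7)=1 [9,14)=1 [14,24)=3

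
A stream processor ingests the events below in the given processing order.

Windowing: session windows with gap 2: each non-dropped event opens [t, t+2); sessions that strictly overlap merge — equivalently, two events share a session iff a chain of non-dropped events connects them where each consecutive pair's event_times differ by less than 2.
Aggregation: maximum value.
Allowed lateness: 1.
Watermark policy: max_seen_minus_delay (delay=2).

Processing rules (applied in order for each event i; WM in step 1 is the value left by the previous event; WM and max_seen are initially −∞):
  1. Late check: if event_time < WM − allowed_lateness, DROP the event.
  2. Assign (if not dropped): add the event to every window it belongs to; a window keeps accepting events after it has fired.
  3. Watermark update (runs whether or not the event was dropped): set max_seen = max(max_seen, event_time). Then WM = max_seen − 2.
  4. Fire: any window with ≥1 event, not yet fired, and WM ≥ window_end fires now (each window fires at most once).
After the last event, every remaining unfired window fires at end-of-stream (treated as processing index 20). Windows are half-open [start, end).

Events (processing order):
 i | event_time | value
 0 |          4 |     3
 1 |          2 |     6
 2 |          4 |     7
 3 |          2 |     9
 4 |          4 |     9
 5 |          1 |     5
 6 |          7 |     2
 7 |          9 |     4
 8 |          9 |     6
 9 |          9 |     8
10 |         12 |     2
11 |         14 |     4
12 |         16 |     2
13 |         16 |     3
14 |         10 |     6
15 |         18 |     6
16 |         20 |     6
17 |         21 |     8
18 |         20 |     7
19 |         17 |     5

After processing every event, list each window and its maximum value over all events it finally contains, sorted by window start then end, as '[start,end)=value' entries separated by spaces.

i=0 t=4 v=3: → [4,6); WM=2
i=1 t=2 v=6: → [2,4); WM=2
i=2 t=4 v=7: → [4,6); WM=2
i=3 t=2 v=9: → [2,4); WM=2
i=4 t=4 v=9: → [4,6); WM=2
i=5 t=1 v=5: → [1,4); WM=2
i=6 t=7 v=2: → [7,9); WM=5
i=7 t=9 v=4: → [9,11); WM=7
i=8 t=9 v=6: → [9,11); WM=7
i=9 t=9 v=8: → [9,11); WM=7
i=10 t=12 v=2: → [12,14); WM=10
i=11 t=14 v=4: → [14,16); WM=12
i=12 t=16 v=2: → [16,18); WM=14
i=13 t=16 v=3: → [16,18); WM=14
i=14 t=10 v=6: DROP (t<14-1); WM=14
i=15 t=18 v=6: → [18,20); WM=16
i=16 t=20 v=6: → [20,22); WM=18
i=17 t=21 v=8: → [20,23); WM=19
i=18 t=20 v=7: → [20,23); WM=19
i=19 t=17 v=5: DROP (t<19-1); WM=19

[1,4)=9 [4,6)=9 [7,9)=2 [9,11)=8 [12,14)=2 [14,16)=4 [16,18)=3 [18,20)=6 [20,23)=8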